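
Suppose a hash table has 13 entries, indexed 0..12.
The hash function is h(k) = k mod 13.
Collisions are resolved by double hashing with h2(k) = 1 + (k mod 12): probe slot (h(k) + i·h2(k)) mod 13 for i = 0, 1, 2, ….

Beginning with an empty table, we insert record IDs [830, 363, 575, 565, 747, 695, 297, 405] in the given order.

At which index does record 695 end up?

Insert 830: h=11, slot 11 empty → index 11.
Insert 363: h=12, slot 12 empty → index 12.
Insert 575: h=3, slot 3 empty → index 3.
Insert 565: h=6, slot 6 empty → index 6.
Insert 747: h=6, h2=4, slot 6 occupied → index 10.
Insert 695: h=6, h2=12, slot 6 occupied → index 5.
Insert 297: h=11, h2=10, slot 11 occupied → index 8.
Insert 405: h=2, slot 2 empty → index 2.
Table: [., ., 405, 575, ., 695, 565, ., 297, ., 747, 830, 363]

5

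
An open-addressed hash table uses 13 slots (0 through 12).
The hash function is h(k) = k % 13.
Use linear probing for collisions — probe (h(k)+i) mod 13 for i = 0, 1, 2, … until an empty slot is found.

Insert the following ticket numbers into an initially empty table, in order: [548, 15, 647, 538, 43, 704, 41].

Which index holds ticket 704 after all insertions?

548 hashes to 2; slot 2 is free → place at 2.
15 hashes to 2; 2 taken → place at 3.
647 hashes to 10; slot 10 is free → place at 10.
538 hashes to 5; slot 5 is free → place at 5.
43 hashes to 4; slot 4 is free → place at 4.
704 hashes to 2; 2,3,4,5 taken → place at 6.
41 hashes to 2; 2,3,4,5,6 taken → place at 7.
Table: [—, —, 548, 15, 43, 538, 704, 41, —, —, 647, —, —]

6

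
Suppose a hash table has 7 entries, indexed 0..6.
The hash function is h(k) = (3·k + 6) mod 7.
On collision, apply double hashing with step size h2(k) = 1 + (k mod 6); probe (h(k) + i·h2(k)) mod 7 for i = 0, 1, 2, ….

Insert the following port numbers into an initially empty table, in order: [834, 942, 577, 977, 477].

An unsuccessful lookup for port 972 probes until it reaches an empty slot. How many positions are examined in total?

3

834 hashes to 2; slot 2 is free -> place at 2.
942 hashes to 4; slot 4 is free -> place at 4.
577 hashes to 1; slot 1 is free -> place at 1.
977 hashes to 4, h2=6; 4 taken -> place at 3.
477 hashes to 2, h2=4; 2 taken -> place at 6.
Table: [∅, 577, 834, 977, 942, ∅, 477]
Lookup 972: h=3, h2=1, probe 3,4,5 → slot 5 empty, not found.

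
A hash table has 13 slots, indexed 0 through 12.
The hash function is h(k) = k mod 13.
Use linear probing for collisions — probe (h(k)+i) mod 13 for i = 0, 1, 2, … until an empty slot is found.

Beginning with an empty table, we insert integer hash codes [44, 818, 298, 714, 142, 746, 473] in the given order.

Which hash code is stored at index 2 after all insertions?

Insert 44: h=5, slot 5 empty => index 5.
Insert 818: h=12, slot 12 empty => index 12.
Insert 298: h=12, slot 12 occupied => index 0.
Insert 714: h=12, slots 12,0 occupied => index 1.
Insert 142: h=12, slots 12,0,1 occupied => index 2.
Insert 746: h=5, slot 5 occupied => index 6.
Insert 473: h=5, slots 5,6 occupied => index 7.
Table: [298, 714, 142, _, _, 44, 746, 473, _, _, _, _, 818]

142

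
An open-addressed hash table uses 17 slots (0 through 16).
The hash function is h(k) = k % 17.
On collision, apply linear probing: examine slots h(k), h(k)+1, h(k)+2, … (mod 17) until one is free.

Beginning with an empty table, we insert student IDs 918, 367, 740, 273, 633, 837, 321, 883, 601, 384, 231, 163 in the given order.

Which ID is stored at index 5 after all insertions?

918: h=0 => slot 0
367: h=10 => slot 10
740: h=9 => slot 9
273: h=1 => slot 1
633: h=4 => slot 4
837: h=4, probe 4,5 => slot 5
321: h=15 => slot 15
883: h=16 => slot 16
601: h=6 => slot 6
384: h=10, probe 10,11 => slot 11
231: h=10, probe 10,11,12 => slot 12
163: h=10, probe 10,11,12,13 => slot 13
Table: [918, 273, ∅, ∅, 633, 837, 601, ∅, ∅, 740, 367, 384, 231, 163, ∅, 321, 883]

837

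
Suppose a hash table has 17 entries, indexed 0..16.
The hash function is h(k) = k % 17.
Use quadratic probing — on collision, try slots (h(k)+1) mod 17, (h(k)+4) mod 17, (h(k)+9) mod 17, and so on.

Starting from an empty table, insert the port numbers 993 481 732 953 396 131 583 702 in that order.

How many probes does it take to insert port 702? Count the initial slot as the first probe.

993 hashes to 7; slot 7 is free -> place at 7.
481 hashes to 5; slot 5 is free -> place at 5.
732 hashes to 1; slot 1 is free -> place at 1.
953 hashes to 1; 1 taken -> place at 2.
396 hashes to 5; 5 taken -> place at 6.
131 hashes to 12; slot 12 is free -> place at 12.
583 hashes to 5; 5,6 taken -> place at 9.
702 hashes to 5; 5,6,9 taken -> place at 14.
Table: [., 732, 953, ., ., 481, 396, 993, ., 583, ., ., 131, ., 702, ., .]

4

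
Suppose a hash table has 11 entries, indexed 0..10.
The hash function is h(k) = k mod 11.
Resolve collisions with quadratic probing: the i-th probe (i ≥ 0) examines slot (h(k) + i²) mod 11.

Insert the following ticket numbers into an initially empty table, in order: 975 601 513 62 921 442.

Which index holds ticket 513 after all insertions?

0

975 hashes to 7; slot 7 is free → place at 7.
601 hashes to 7; 7 taken → place at 8.
513 hashes to 7; 7,8 taken → place at 0.
62 hashes to 7; 7,8,0 taken → place at 5.
921 hashes to 8; 8 taken → place at 9.
442 hashes to 2; slot 2 is free → place at 2.
Table: [513, _, 442, _, _, 62, _, 975, 601, 921, _]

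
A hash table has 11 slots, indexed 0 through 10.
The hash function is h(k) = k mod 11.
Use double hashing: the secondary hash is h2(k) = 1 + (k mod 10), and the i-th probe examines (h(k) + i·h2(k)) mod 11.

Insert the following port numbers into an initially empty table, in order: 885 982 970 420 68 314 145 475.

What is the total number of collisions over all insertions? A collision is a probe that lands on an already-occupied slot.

7

Insert 885: h=5, slot 5 empty → index 5.
Insert 982: h=3, slot 3 empty → index 3.
Insert 970: h=2, slot 2 empty → index 2.
Insert 420: h=2, h2=1, slots 2,3 occupied → index 4.
Insert 68: h=2, h2=9, slot 2 occupied → index 0.
Insert 314: h=6, slot 6 empty → index 6.
Insert 145: h=2, h2=6, slot 2 occupied → index 8.
Insert 475: h=2, h2=6, slots 2,8,3 occupied → index 9.
Table: [68, ∅, 970, 982, 420, 885, 314, ∅, 145, 475, ∅]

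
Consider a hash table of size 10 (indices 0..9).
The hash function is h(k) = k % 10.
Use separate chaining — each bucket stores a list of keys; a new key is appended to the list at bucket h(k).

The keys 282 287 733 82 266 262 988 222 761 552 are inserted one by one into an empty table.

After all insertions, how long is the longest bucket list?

5

Insert 282: h=2, bucket 2 empty -> new chain.
Insert 287: h=7, bucket 7 empty -> new chain.
Insert 733: h=3, bucket 3 empty -> new chain.
Insert 82: h=2, bucket 2 nonempty -> append to chain.
Insert 266: h=6, bucket 6 empty -> new chain.
Insert 262: h=2, bucket 2 nonempty -> append to chain.
Insert 988: h=8, bucket 8 empty -> new chain.
Insert 222: h=2, bucket 2 nonempty -> append to chain.
Insert 761: h=1, bucket 1 empty -> new chain.
Insert 552: h=2, bucket 2 nonempty -> append to chain.
Final buckets:
0: -
1: 761
2: 282 -> 82 -> 262 -> 222 -> 552
3: 733
4: -
5: -
6: 266
7: 287
8: 988
9: -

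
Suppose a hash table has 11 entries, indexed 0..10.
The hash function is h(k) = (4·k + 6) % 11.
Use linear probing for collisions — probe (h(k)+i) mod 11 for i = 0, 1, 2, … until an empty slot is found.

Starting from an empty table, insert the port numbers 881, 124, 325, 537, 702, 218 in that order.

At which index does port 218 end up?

1

Insert 881: h=10, slot 10 empty -> index 10.
Insert 124: h=7, slot 7 empty -> index 7.
Insert 325: h=8, slot 8 empty -> index 8.
Insert 537: h=9, slot 9 empty -> index 9.
Insert 702: h=9, slots 9,10 occupied -> index 0.
Insert 218: h=9, slots 9,10,0 occupied -> index 1.
Table: [702, 218, —, —, —, —, —, 124, 325, 537, 881]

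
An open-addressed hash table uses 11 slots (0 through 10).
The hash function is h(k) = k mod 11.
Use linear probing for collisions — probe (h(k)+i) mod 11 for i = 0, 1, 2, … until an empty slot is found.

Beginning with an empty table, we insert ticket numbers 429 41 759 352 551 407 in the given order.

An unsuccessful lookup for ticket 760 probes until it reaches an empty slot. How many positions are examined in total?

429 hashes to 0; slot 0 is free -> place at 0.
41 hashes to 8; slot 8 is free -> place at 8.
759 hashes to 0; 0 taken -> place at 1.
352 hashes to 0; 0,1 taken -> place at 2.
551 hashes to 1; 1,2 taken -> place at 3.
407 hashes to 0; 0,1,2,3 taken -> place at 4.
Table: [429, 759, 352, 551, 407, ∅, ∅, ∅, 41, ∅, ∅]
Lookup 760: h=1, probe 1,2,3,4,5 → slot 5 empty, not found.

5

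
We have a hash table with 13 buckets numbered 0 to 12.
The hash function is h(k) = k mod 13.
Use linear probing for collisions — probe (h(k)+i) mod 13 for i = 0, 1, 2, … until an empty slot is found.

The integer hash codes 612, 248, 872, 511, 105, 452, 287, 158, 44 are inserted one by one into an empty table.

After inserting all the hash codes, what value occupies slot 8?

Insert 612: h=1, slot 1 empty -> index 1.
Insert 248: h=1, slot 1 occupied -> index 2.
Insert 872: h=1, slots 1,2 occupied -> index 3.
Insert 511: h=4, slot 4 empty -> index 4.
Insert 105: h=1, slots 1,2,3,4 occupied -> index 5.
Insert 452: h=10, slot 10 empty -> index 10.
Insert 287: h=1, slots 1,2,3,4,5 occupied -> index 6.
Insert 158: h=2, slots 2,3,4,5,6 occupied -> index 7.
Insert 44: h=5, slots 5,6,7 occupied -> index 8.
Table: [—, 612, 248, 872, 511, 105, 287, 158, 44, —, 452, —, —]

44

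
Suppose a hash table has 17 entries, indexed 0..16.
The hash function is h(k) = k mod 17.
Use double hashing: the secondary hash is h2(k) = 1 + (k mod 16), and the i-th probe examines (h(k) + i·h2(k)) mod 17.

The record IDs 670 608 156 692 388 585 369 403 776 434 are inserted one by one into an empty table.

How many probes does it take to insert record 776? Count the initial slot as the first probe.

4

670 hashes to 7; slot 7 is free -> place at 7.
608 hashes to 13; slot 13 is free -> place at 13.
156 hashes to 3; slot 3 is free -> place at 3.
692 hashes to 12; slot 12 is free -> place at 12.
388 hashes to 14; slot 14 is free -> place at 14.
585 hashes to 7, h2=10; 7 taken -> place at 0.
369 hashes to 12, h2=2; 12,14 taken -> place at 16.
403 hashes to 12, h2=4; 12,16,3,7 taken -> place at 11.
776 hashes to 11, h2=9; 11,3,12 taken -> place at 4.
434 hashes to 9; slot 9 is free -> place at 9.
Table: [585, ∅, ∅, 156, 776, ∅, ∅, 670, ∅, 434, ∅, 403, 692, 608, 388, ∅, 369]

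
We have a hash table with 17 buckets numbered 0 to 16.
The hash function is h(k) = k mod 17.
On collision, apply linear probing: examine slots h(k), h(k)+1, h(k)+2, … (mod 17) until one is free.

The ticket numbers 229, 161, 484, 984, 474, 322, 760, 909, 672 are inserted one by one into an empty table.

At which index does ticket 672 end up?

13

229: h=8 -> slot 8
161: h=8, probe 8,9 -> slot 9
484: h=8, probe 8,9,10 -> slot 10
984: h=15 -> slot 15
474: h=15, probe 15,16 -> slot 16
322: h=16, probe 16,0 -> slot 0
760: h=12 -> slot 12
909: h=8, probe 8,9,10,11 -> slot 11
672: h=9, probe 9,10,11,12,13 -> slot 13
Table: [322, ∅, ∅, ∅, ∅, ∅, ∅, ∅, 229, 161, 484, 909, 760, 672, ∅, 984, 474]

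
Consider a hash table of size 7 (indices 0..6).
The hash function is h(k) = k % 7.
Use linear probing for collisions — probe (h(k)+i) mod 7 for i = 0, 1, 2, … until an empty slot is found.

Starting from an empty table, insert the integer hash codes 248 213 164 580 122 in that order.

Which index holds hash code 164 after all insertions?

5

248: h=3 => slot 3
213: h=3, probe 3,4 => slot 4
164: h=3, probe 3,4,5 => slot 5
580: h=6 => slot 6
122: h=3, probe 3,4,5,6,0 => slot 0
Table: [122, —, —, 248, 213, 164, 580]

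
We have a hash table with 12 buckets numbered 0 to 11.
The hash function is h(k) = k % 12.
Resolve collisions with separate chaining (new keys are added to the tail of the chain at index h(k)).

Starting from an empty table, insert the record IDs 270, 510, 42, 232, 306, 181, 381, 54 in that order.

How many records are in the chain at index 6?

270 -> bucket 6
510 -> bucket 6 (collision)
42 -> bucket 6 (collision)
232 -> bucket 4
306 -> bucket 6 (collision)
181 -> bucket 1
381 -> bucket 9
54 -> bucket 6 (collision)
Final buckets:
0: _
1: 181
2: _
3: _
4: 232
5: _
6: 270 -> 510 -> 42 -> 306 -> 54
7: _
8: _
9: 381
10: _
11: _

5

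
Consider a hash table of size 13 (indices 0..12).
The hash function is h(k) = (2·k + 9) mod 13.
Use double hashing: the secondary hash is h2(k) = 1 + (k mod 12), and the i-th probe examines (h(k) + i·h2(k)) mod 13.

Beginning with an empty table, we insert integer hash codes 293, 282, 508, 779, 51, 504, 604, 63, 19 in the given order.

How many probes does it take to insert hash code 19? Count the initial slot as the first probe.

293: h=10 → slot 10
282: h=1 → slot 1
508: h=11 → slot 11
779: h=7 → slot 7
51: h=7, h2=4, probe 7,11,2 → slot 2
504: h=3 → slot 3
604: h=8 → slot 8
63: h=5 → slot 5
19: h=8, h2=8, probe 8,3,11,6 → slot 6
Table: [_, 282, 51, 504, _, 63, 19, 779, 604, _, 293, 508, _]

4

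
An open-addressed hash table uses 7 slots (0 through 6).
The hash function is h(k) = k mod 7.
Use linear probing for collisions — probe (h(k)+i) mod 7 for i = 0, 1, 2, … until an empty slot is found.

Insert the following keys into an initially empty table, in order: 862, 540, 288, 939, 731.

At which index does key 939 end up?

4

862: h=1 → slot 1
540: h=1, probe 1,2 → slot 2
288: h=1, probe 1,2,3 → slot 3
939: h=1, probe 1,2,3,4 → slot 4
731: h=3, probe 3,4,5 → slot 5
Table: [-, 862, 540, 288, 939, 731, -]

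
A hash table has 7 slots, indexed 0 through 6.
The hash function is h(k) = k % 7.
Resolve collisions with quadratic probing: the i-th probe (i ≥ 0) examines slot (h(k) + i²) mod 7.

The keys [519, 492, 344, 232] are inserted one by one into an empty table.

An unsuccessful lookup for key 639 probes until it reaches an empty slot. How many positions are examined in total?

Insert 519: h=1, slot 1 empty → index 1.
Insert 492: h=2, slot 2 empty → index 2.
Insert 344: h=1, slots 1,2 occupied → index 5.
Insert 232: h=1, slots 1,2,5 occupied → index 3.
Table: [-, 519, 492, 232, -, 344, -]
Lookup 639: h=2, probe 2,3,6 → slot 6 empty, not found.

3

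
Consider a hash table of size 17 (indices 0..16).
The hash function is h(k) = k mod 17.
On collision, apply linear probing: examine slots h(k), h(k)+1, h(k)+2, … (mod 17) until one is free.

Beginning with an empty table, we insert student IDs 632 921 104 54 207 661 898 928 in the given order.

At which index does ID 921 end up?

4

Insert 632: h=3, slot 3 empty -> index 3.
Insert 921: h=3, slot 3 occupied -> index 4.
Insert 104: h=2, slot 2 empty -> index 2.
Insert 54: h=3, slots 3,4 occupied -> index 5.
Insert 207: h=3, slots 3,4,5 occupied -> index 6.
Insert 661: h=15, slot 15 empty -> index 15.
Insert 898: h=14, slot 14 empty -> index 14.
Insert 928: h=10, slot 10 empty -> index 10.
Table: [∅, ∅, 104, 632, 921, 54, 207, ∅, ∅, ∅, 928, ∅, ∅, ∅, 898, 661, ∅]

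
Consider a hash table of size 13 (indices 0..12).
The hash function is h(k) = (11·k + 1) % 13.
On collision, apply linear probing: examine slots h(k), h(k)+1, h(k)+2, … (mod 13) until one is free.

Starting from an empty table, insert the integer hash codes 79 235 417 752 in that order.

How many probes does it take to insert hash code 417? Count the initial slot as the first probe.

Insert 79: h=12, slot 12 empty → index 12.
Insert 235: h=12, slot 12 occupied → index 0.
Insert 417: h=12, slots 12,0 occupied → index 1.
Insert 752: h=5, slot 5 empty → index 5.
Table: [235, 417, ., ., ., 752, ., ., ., ., ., ., 79]

3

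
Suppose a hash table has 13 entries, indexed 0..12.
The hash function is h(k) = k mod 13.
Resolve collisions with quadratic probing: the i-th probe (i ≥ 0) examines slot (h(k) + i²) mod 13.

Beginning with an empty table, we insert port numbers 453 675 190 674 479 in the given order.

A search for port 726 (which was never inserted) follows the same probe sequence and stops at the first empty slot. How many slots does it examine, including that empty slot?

5

Insert 453: h=11, slot 11 empty => index 11.
Insert 675: h=12, slot 12 empty => index 12.
Insert 190: h=8, slot 8 empty => index 8.
Insert 674: h=11, slots 11,12 occupied => index 2.
Insert 479: h=11, slots 11,12,2 occupied => index 7.
Table: [_, _, 674, _, _, _, _, 479, 190, _, _, 453, 675]
Lookup 726: h=11, probe 11,12,2,7,1 → slot 1 empty, not found.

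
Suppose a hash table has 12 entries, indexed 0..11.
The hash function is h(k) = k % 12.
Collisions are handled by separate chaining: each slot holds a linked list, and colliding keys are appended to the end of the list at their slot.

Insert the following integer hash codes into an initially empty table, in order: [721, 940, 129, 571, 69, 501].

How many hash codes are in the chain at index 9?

3

Insert 721: h=1, bucket 1 empty -> new chain.
Insert 940: h=4, bucket 4 empty -> new chain.
Insert 129: h=9, bucket 9 empty -> new chain.
Insert 571: h=7, bucket 7 empty -> new chain.
Insert 69: h=9, bucket 9 nonempty -> append to chain.
Insert 501: h=9, bucket 9 nonempty -> append to chain.
Final buckets:
0: _
1: 721
2: _
3: _
4: 940
5: _
6: _
7: 571
8: _
9: 129 -> 69 -> 501
10: _
11: _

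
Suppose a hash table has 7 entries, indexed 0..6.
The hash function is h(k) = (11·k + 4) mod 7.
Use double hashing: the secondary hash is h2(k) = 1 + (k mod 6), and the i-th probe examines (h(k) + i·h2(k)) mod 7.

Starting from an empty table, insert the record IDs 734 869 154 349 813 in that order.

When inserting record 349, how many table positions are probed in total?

2

734: h=0 -> slot 0
869: h=1 -> slot 1
154: h=4 -> slot 4
349: h=0, h2=2, probe 0,2 -> slot 2
813: h=1, h2=4, probe 1,5 -> slot 5
Table: [734, 869, 349, -, 154, 813, -]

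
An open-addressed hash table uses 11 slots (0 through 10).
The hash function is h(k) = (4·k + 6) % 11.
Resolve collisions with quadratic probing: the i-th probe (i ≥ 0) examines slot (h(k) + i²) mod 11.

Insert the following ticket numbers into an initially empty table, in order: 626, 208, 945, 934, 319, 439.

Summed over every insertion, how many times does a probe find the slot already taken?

12

626 hashes to 2; slot 2 is free -> place at 2.
208 hashes to 2; 2 taken -> place at 3.
945 hashes to 2; 2,3 taken -> place at 6.
934 hashes to 2; 2,3,6 taken -> place at 0.
319 hashes to 6; 6 taken -> place at 7.
439 hashes to 2; 2,3,6,0,7 taken -> place at 5.
Table: [934, _, 626, 208, _, 439, 945, 319, _, _, _]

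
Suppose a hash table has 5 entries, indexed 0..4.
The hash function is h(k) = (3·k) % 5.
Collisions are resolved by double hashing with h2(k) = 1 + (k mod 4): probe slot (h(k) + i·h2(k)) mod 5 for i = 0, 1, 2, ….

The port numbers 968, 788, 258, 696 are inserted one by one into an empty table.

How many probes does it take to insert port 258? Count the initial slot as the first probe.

2

Insert 968: h=4, slot 4 empty → index 4.
Insert 788: h=4, h2=1, slot 4 occupied → index 0.
Insert 258: h=4, h2=3, slot 4 occupied → index 2.
Insert 696: h=3, slot 3 empty → index 3.
Table: [788, _, 258, 696, 968]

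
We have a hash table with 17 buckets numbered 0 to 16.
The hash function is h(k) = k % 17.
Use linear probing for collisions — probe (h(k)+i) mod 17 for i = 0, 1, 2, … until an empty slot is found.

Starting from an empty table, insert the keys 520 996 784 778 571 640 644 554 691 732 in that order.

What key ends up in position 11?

520 hashes to 10; slot 10 is free -> place at 10.
996 hashes to 10; 10 taken -> place at 11.
784 hashes to 2; slot 2 is free -> place at 2.
778 hashes to 13; slot 13 is free -> place at 13.
571 hashes to 10; 10,11 taken -> place at 12.
640 hashes to 11; 11,12,13 taken -> place at 14.
644 hashes to 15; slot 15 is free -> place at 15.
554 hashes to 10; 10,11,12,13,14,15 taken -> place at 16.
691 hashes to 11; 11,12,13,14,15,16 taken -> place at 0.
732 hashes to 1; slot 1 is free -> place at 1.
Table: [691, 732, 784, ., ., ., ., ., ., ., 520, 996, 571, 778, 640, 644, 554]

996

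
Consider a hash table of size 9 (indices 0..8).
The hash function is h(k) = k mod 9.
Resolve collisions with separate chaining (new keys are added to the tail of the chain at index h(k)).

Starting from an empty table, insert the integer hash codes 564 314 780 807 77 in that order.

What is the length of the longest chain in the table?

3

Insert 564: h=6, bucket 6 empty → new chain.
Insert 314: h=8, bucket 8 empty → new chain.
Insert 780: h=6, bucket 6 nonempty → append to chain.
Insert 807: h=6, bucket 6 nonempty → append to chain.
Insert 77: h=5, bucket 5 empty → new chain.
Final buckets:
0: .
1: .
2: .
3: .
4: .
5: 77
6: 564 -> 780 -> 807
7: .
8: 314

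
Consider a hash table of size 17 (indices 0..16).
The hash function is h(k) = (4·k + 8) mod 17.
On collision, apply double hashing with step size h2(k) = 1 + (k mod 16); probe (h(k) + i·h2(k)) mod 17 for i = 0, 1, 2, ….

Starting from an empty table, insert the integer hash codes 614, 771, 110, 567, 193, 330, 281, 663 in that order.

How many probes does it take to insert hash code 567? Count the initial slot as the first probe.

3

Insert 614: h=16, slot 16 empty => index 16.
Insert 771: h=15, slot 15 empty => index 15.
Insert 110: h=6, slot 6 empty => index 6.
Insert 567: h=15, h2=8, slots 15,6 occupied => index 14.
Insert 193: h=15, h2=2, slot 15 occupied => index 0.
Insert 330: h=2, slot 2 empty => index 2.
Insert 281: h=10, slot 10 empty => index 10.
Insert 663: h=8, slot 8 empty => index 8.
Table: [193, ., 330, ., ., ., 110, ., 663, ., 281, ., ., ., 567, 771, 614]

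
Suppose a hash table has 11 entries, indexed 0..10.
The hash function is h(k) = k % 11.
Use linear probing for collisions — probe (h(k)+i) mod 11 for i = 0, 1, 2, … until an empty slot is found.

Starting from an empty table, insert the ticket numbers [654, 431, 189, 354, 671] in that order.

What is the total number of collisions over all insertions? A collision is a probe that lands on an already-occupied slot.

Insert 654: h=5, slot 5 empty → index 5.
Insert 431: h=2, slot 2 empty → index 2.
Insert 189: h=2, slot 2 occupied → index 3.
Insert 354: h=2, slots 2,3 occupied → index 4.
Insert 671: h=0, slot 0 empty → index 0.
Table: [671, ., 431, 189, 354, 654, ., ., ., ., .]

3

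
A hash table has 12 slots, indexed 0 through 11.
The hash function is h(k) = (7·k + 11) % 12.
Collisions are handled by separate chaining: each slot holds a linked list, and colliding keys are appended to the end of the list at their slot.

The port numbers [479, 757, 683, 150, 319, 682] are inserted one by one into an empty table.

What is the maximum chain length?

2

479 -> bucket 4
757 -> bucket 6
683 -> bucket 4 (collision)
150 -> bucket 5
319 -> bucket 0
682 -> bucket 9
Final buckets:
0: 319
1: _
2: _
3: _
4: 479 -> 683
5: 150
6: 757
7: _
8: _
9: 682
10: _
11: _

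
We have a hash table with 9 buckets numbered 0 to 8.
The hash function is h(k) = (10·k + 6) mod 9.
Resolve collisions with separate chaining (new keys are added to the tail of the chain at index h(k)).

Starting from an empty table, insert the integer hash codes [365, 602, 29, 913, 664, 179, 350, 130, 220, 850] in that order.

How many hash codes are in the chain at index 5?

Insert 365: h=2, bucket 2 empty -> new chain.
Insert 602: h=5, bucket 5 empty -> new chain.
Insert 29: h=8, bucket 8 empty -> new chain.
Insert 913: h=1, bucket 1 empty -> new chain.
Insert 664: h=4, bucket 4 empty -> new chain.
Insert 179: h=5, bucket 5 nonempty -> append to chain.
Insert 350: h=5, bucket 5 nonempty -> append to chain.
Insert 130: h=1, bucket 1 nonempty -> append to chain.
Insert 220: h=1, bucket 1 nonempty -> append to chain.
Insert 850: h=1, bucket 1 nonempty -> append to chain.
Final buckets:
0: —
1: 913 -> 130 -> 220 -> 850
2: 365
3: —
4: 664
5: 602 -> 179 -> 350
6: —
7: —
8: 29

3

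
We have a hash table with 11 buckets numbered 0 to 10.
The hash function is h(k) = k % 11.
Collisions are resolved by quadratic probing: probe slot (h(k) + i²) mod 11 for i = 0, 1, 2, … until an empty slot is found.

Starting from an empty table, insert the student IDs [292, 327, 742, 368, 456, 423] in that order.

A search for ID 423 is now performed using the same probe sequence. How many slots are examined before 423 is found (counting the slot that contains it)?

5

292: h=6 -> slot 6
327: h=8 -> slot 8
742: h=5 -> slot 5
368: h=5, probe 5,6,9 -> slot 9
456: h=5, probe 5,6,9,3 -> slot 3
423: h=5, probe 5,6,9,3,10 -> slot 10
Table: [., ., ., 456, ., 742, 292, ., 327, 368, 423]
Lookup 423: h=5, probe 5,6,9,3,10 → found at 10.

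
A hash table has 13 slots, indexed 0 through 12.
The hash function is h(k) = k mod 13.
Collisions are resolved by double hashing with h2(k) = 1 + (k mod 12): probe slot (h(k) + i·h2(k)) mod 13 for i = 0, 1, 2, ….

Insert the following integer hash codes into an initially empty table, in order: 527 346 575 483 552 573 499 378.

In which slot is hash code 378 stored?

9

527 hashes to 7; slot 7 is free → place at 7.
346 hashes to 8; slot 8 is free → place at 8.
575 hashes to 3; slot 3 is free → place at 3.
483 hashes to 2; slot 2 is free → place at 2.
552 hashes to 6; slot 6 is free → place at 6.
573 hashes to 1; slot 1 is free → place at 1.
499 hashes to 5; slot 5 is free → place at 5.
378 hashes to 1, h2=7; 1,8,2 taken → place at 9.
Table: [-, 573, 483, 575, -, 499, 552, 527, 346, 378, -, -, -]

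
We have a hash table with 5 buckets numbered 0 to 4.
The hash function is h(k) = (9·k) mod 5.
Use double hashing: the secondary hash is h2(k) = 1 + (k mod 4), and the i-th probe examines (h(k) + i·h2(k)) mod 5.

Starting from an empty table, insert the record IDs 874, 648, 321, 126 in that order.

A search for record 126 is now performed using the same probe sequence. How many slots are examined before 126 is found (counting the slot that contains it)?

3

874: h=1 → slot 1
648: h=2 → slot 2
321: h=4 → slot 4
126: h=4, h2=3, probe 4,2,0 → slot 0
Table: [126, 874, 648, ., 321]
Lookup 126: h=4, h2=3, probe 4,2,0 → found at 0.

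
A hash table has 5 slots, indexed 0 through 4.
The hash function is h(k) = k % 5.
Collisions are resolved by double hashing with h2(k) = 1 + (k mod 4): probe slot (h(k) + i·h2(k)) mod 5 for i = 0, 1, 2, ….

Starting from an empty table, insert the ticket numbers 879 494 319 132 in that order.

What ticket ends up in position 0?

Insert 879: h=4, slot 4 empty => index 4.
Insert 494: h=4, h2=3, slot 4 occupied => index 2.
Insert 319: h=4, h2=4, slot 4 occupied => index 3.
Insert 132: h=2, h2=1, slots 2,3,4 occupied => index 0.
Table: [132, _, 494, 319, 879]

132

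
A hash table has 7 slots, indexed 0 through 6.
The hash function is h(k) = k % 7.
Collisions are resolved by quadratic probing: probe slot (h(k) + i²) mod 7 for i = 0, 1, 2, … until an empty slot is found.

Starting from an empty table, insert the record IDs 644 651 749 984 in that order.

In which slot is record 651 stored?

1

Insert 644: h=0, slot 0 empty => index 0.
Insert 651: h=0, slot 0 occupied => index 1.
Insert 749: h=0, slots 0,1 occupied => index 4.
Insert 984: h=4, slot 4 occupied => index 5.
Table: [644, 651, ., ., 749, 984, .]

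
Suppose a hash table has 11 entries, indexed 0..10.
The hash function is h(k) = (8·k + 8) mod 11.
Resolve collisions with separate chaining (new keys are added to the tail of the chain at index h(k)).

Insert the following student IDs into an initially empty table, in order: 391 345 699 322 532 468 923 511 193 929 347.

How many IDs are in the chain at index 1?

Insert 391: h=1, bucket 1 empty -> new chain.
Insert 345: h=7, bucket 7 empty -> new chain.
Insert 699: h=1, bucket 1 nonempty -> append to chain.
Insert 322: h=10, bucket 10 empty -> new chain.
Insert 532: h=7, bucket 7 nonempty -> append to chain.
Insert 468: h=1, bucket 1 nonempty -> append to chain.
Insert 923: h=0, bucket 0 empty -> new chain.
Insert 511: h=4, bucket 4 empty -> new chain.
Insert 193: h=1, bucket 1 nonempty -> append to chain.
Insert 929: h=4, bucket 4 nonempty -> append to chain.
Insert 347: h=1, bucket 1 nonempty -> append to chain.
Final buckets:
0: 923
1: 391 -> 699 -> 468 -> 193 -> 347
2: .
3: .
4: 511 -> 929
5: .
6: .
7: 345 -> 532
8: .
9: .
10: 322

5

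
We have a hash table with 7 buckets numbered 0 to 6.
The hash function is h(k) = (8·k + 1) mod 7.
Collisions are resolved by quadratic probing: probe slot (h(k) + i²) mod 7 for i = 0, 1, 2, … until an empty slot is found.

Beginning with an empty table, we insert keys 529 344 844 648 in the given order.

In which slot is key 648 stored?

Insert 529: h=5, slot 5 empty → index 5.
Insert 344: h=2, slot 2 empty → index 2.
Insert 844: h=5, slot 5 occupied → index 6.
Insert 648: h=5, slots 5,6,2 occupied → index 0.
Table: [648, —, 344, —, —, 529, 844]

0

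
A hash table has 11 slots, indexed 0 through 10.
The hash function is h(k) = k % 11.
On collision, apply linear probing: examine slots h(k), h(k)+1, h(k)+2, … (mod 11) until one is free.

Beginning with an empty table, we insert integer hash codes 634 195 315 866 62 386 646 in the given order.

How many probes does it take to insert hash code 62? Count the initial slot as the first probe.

5

634 hashes to 7; slot 7 is free -> place at 7.
195 hashes to 8; slot 8 is free -> place at 8.
315 hashes to 7; 7,8 taken -> place at 9.
866 hashes to 8; 8,9 taken -> place at 10.
62 hashes to 7; 7,8,9,10 taken -> place at 0.
386 hashes to 1; slot 1 is free -> place at 1.
646 hashes to 8; 8,9,10,0,1 taken -> place at 2.
Table: [62, 386, 646, ., ., ., ., 634, 195, 315, 866]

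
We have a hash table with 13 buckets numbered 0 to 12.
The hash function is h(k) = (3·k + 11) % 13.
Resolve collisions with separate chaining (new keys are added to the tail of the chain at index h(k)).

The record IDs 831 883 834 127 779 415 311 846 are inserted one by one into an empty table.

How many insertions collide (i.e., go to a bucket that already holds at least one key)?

831 → bucket 8
883 → bucket 8 (collision)
834 → bucket 4
127 → bucket 2
779 → bucket 8 (collision)
415 → bucket 8 (collision)
311 → bucket 8 (collision)
846 → bucket 1
Final buckets:
0: .
1: 846
2: 127
3: .
4: 834
5: .
6: .
7: .
8: 831 -> 883 -> 779 -> 415 -> 311
9: .
10: .
11: .
12: .

4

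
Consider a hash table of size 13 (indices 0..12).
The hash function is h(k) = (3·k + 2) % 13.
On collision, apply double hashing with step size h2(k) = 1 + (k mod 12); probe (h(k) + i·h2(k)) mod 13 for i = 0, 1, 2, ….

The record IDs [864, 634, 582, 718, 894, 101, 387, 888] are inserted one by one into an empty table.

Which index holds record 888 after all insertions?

864: h=7 -> slot 7
634: h=6 -> slot 6
582: h=6, h2=7, probe 6,0 -> slot 0
718: h=11 -> slot 11
894: h=6, h2=7, probe 6,0,7,1 -> slot 1
101: h=6, h2=6, probe 6,12 -> slot 12
387: h=6, h2=4, probe 6,10 -> slot 10
888: h=1, h2=1, probe 1,2 -> slot 2
Table: [582, 894, 888, _, _, _, 634, 864, _, _, 387, 718, 101]

2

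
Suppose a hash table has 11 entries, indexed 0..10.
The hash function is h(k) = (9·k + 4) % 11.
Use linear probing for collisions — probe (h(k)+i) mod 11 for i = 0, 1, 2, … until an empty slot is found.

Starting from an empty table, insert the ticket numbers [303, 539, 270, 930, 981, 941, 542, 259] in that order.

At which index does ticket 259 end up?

8

303 hashes to 3; slot 3 is free -> place at 3.
539 hashes to 4; slot 4 is free -> place at 4.
270 hashes to 3; 3,4 taken -> place at 5.
930 hashes to 3; 3,4,5 taken -> place at 6.
981 hashes to 0; slot 0 is free -> place at 0.
941 hashes to 3; 3,4,5,6 taken -> place at 7.
542 hashes to 9; slot 9 is free -> place at 9.
259 hashes to 3; 3,4,5,6,7 taken -> place at 8.
Table: [981, —, —, 303, 539, 270, 930, 941, 259, 542, —]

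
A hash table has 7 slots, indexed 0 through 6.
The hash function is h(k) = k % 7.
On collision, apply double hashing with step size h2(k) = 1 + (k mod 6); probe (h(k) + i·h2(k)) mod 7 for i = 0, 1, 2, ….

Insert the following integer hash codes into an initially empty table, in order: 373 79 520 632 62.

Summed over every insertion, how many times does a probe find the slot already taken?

Insert 373: h=2, slot 2 empty -> index 2.
Insert 79: h=2, h2=2, slot 2 occupied -> index 4.
Insert 520: h=2, h2=5, slot 2 occupied -> index 0.
Insert 632: h=2, h2=3, slot 2 occupied -> index 5.
Insert 62: h=6, slot 6 empty -> index 6.
Table: [520, —, 373, —, 79, 632, 62]

3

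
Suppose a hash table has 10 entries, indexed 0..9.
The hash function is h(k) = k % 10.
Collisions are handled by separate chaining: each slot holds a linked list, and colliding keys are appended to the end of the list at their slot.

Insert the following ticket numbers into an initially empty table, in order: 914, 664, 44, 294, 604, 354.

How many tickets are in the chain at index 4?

914 -> bucket 4
664 -> bucket 4 (collision)
44 -> bucket 4 (collision)
294 -> bucket 4 (collision)
604 -> bucket 4 (collision)
354 -> bucket 4 (collision)
Final buckets:
0: _
1: _
2: _
3: _
4: 914 -> 664 -> 44 -> 294 -> 604 -> 354
5: _
6: _
7: _
8: _
9: _

6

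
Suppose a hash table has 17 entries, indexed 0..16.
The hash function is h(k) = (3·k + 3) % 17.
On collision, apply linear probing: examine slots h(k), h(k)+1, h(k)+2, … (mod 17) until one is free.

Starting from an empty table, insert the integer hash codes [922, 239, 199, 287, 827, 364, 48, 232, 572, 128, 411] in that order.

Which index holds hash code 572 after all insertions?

4

922 hashes to 15; slot 15 is free → place at 15.
239 hashes to 6; slot 6 is free → place at 6.
199 hashes to 5; slot 5 is free → place at 5.
287 hashes to 14; slot 14 is free → place at 14.
827 hashes to 2; slot 2 is free → place at 2.
364 hashes to 7; slot 7 is free → place at 7.
48 hashes to 11; slot 11 is free → place at 11.
232 hashes to 2; 2 taken → place at 3.
572 hashes to 2; 2,3 taken → place at 4.
128 hashes to 13; slot 13 is free → place at 13.
411 hashes to 12; slot 12 is free → place at 12.
Table: [_, _, 827, 232, 572, 199, 239, 364, _, _, _, 48, 411, 128, 287, 922, _]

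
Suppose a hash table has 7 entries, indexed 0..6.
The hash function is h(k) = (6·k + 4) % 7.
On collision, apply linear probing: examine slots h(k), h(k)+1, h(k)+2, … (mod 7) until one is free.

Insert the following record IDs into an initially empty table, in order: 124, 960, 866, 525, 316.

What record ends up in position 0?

124: h=6 → slot 6
960: h=3 → slot 3
866: h=6, probe 6,0 → slot 0
525: h=4 → slot 4
316: h=3, probe 3,4,5 → slot 5
Table: [866, _, _, 960, 525, 316, 124]

866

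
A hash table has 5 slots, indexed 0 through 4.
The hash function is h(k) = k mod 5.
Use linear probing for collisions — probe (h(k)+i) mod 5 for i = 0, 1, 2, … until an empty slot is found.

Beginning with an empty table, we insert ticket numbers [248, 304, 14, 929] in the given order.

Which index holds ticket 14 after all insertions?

248 hashes to 3; slot 3 is free → place at 3.
304 hashes to 4; slot 4 is free → place at 4.
14 hashes to 4; 4 taken → place at 0.
929 hashes to 4; 4,0 taken → place at 1.
Table: [14, 929, —, 248, 304]

0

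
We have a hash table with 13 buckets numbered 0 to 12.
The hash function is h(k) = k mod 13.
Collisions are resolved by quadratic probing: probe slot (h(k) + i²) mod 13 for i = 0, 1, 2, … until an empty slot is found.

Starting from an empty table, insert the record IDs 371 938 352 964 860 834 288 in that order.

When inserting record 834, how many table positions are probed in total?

4

371: h=7 → slot 7
938: h=2 → slot 2
352: h=1 → slot 1
964: h=2, probe 2,3 → slot 3
860: h=2, probe 2,3,6 → slot 6
834: h=2, probe 2,3,6,11 → slot 11
288: h=2, probe 2,3,6,11,5 → slot 5
Table: [_, 352, 938, 964, _, 288, 860, 371, _, _, _, 834, _]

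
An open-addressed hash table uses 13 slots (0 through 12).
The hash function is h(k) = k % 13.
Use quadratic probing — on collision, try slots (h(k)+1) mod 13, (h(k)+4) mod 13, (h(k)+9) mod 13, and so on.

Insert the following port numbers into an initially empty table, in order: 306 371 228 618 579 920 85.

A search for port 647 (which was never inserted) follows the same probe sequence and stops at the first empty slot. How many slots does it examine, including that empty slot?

306 hashes to 7; slot 7 is free => place at 7.
371 hashes to 7; 7 taken => place at 8.
228 hashes to 7; 7,8 taken => place at 11.
618 hashes to 7; 7,8,11 taken => place at 3.
579 hashes to 7; 7,8,11,3 taken => place at 10.
920 hashes to 10; 10,11 taken => place at 1.
85 hashes to 7; 7,8,11,3,10 taken => place at 6.
Table: [∅, 920, ∅, 618, ∅, ∅, 85, 306, 371, ∅, 579, 228, ∅]
Lookup 647: h=10, probe 10,11,1,6,0 → slot 0 empty, not found.

5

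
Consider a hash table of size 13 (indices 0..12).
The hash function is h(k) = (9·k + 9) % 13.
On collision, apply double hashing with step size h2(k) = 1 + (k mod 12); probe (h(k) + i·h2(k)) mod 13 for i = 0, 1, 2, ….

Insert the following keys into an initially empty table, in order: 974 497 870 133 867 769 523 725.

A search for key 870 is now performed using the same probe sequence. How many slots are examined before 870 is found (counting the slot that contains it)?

2

974 hashes to 0; slot 0 is free → place at 0.
497 hashes to 10; slot 10 is free → place at 10.
870 hashes to 0, h2=7; 0 taken → place at 7.
133 hashes to 10, h2=2; 10 taken → place at 12.
867 hashes to 12, h2=4; 12 taken → place at 3.
769 hashes to 1; slot 1 is free → place at 1.
523 hashes to 10, h2=8; 10 taken → place at 5.
725 hashes to 8; slot 8 is free → place at 8.
Table: [974, 769, ., 867, ., 523, ., 870, 725, ., 497, ., 133]
Lookup 870: h=0, h2=7, probe 0,7 → found at 7.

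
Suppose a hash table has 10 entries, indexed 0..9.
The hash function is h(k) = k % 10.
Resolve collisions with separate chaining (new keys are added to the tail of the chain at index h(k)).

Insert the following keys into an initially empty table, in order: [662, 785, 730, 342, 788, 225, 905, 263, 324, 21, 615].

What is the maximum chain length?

Insert 662: h=2, bucket 2 empty -> new chain.
Insert 785: h=5, bucket 5 empty -> new chain.
Insert 730: h=0, bucket 0 empty -> new chain.
Insert 342: h=2, bucket 2 nonempty -> append to chain.
Insert 788: h=8, bucket 8 empty -> new chain.
Insert 225: h=5, bucket 5 nonempty -> append to chain.
Insert 905: h=5, bucket 5 nonempty -> append to chain.
Insert 263: h=3, bucket 3 empty -> new chain.
Insert 324: h=4, bucket 4 empty -> new chain.
Insert 21: h=1, bucket 1 empty -> new chain.
Insert 615: h=5, bucket 5 nonempty -> append to chain.
Final buckets:
0: 730
1: 21
2: 662 -> 342
3: 263
4: 324
5: 785 -> 225 -> 905 -> 615
6: .
7: .
8: 788
9: .

4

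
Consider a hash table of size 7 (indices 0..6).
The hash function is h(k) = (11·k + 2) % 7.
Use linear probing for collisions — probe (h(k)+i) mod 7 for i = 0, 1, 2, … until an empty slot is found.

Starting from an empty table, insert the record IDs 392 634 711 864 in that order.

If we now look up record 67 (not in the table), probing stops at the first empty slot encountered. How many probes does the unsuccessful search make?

Insert 392: h=2, slot 2 empty => index 2.
Insert 634: h=4, slot 4 empty => index 4.
Insert 711: h=4, slot 4 occupied => index 5.
Insert 864: h=0, slot 0 empty => index 0.
Table: [864, _, 392, _, 634, 711, _]
Lookup 67: h=4, probe 4,5,6 → slot 6 empty, not found.

3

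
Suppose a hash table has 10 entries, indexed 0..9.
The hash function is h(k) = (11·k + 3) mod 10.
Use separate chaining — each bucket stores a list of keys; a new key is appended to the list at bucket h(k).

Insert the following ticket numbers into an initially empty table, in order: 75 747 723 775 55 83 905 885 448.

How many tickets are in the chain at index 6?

Insert 75: h=8, bucket 8 empty -> new chain.
Insert 747: h=0, bucket 0 empty -> new chain.
Insert 723: h=6, bucket 6 empty -> new chain.
Insert 775: h=8, bucket 8 nonempty -> append to chain.
Insert 55: h=8, bucket 8 nonempty -> append to chain.
Insert 83: h=6, bucket 6 nonempty -> append to chain.
Insert 905: h=8, bucket 8 nonempty -> append to chain.
Insert 885: h=8, bucket 8 nonempty -> append to chain.
Insert 448: h=1, bucket 1 empty -> new chain.
Final buckets:
0: 747
1: 448
2: -
3: -
4: -
5: -
6: 723 -> 83
7: -
8: 75 -> 775 -> 55 -> 905 -> 885
9: -

2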